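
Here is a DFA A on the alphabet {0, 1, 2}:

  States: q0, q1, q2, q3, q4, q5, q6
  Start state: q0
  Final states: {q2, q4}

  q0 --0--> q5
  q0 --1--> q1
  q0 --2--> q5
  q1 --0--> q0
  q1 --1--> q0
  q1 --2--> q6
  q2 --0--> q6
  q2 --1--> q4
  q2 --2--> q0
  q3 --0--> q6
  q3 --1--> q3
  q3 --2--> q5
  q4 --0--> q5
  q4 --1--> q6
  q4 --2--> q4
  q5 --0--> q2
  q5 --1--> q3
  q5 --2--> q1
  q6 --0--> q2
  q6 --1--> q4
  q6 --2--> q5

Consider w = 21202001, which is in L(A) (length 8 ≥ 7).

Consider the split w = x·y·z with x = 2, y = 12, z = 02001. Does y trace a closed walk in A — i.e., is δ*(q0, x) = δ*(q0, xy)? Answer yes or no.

yes

Run of A on the first 3 characters of w = 2 1 2:
  step 0: q0  (start)
  step 1: q5  (read 2: q0→q5)
  step 2: q3  (read 1: q5→q3)
  step 3: q5  (read 2: q3→q5)

After x (step 1): q5. After xy (step 3): q5.
They match, so y = 12 drives A around a cycle from q5 back to itself; pumping y any number of times keeps A in q5 before reading z, and xyⁱz ∈ L(A) for every i ≥ 0.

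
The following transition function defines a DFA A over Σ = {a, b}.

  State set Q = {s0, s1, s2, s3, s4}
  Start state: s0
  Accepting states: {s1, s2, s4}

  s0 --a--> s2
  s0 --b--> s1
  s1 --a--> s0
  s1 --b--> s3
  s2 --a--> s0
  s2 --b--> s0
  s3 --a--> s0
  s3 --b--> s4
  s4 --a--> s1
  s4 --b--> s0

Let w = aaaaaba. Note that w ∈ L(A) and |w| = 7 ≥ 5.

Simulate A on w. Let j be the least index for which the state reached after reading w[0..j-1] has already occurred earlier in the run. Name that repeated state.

s0

State sequence: s0 -a-> s2 -a-> s0 -a-> s2 -a-> s0 -a-> s2 -b-> s0 -a-> s2
First repeat at step 2: s0 was already visited.

The earliest repeat is at step j = 2: A is in s0, which it already visited at step i = 0.
Pumping length from the standard proof: p = 5 (the number of states). The repeated state found above gives |xy| = j ≤ 5 and |y| = j − i ≥ 1.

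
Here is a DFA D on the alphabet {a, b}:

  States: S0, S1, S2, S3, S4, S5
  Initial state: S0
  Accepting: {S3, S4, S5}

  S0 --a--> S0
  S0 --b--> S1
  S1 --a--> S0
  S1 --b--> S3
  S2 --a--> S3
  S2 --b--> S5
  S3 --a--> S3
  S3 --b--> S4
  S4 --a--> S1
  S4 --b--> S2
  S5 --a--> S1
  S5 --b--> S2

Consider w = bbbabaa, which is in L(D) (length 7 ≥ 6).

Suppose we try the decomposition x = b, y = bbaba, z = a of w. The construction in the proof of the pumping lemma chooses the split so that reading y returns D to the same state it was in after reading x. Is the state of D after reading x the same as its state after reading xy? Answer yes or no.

State sequence: S0 -b-> S1 -b-> S3 -b-> S4 -a-> S1 -b-> S3 -a-> S3

After x (step 1): S1. After xy (step 6): S3.
They differ (S1 ≠ S3), so y is not a cycle from the state after x; this split is not the one the pumping-lemma construction produces, and pumping y need not keep the string in L(D).

no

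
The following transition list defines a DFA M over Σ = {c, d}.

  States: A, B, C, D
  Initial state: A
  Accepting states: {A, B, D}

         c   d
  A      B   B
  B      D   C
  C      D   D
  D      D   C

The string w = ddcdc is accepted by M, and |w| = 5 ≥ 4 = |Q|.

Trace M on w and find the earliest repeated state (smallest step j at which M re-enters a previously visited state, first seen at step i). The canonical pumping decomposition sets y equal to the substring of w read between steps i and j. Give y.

cd

State sequence: A -d-> B -d-> C -c-> D -d-> C -c-> D
First repeat at step 4: C was already visited.

So i = 2, j = 4, giving x = w[0:2] = dd, y = w[2:4] = cd, z = w[4:5] = c.
Check: |xy| = 4 ≤ 4 and |y| = 2 ≥ 1. Reading y takes M from C back to C, so every xyⁱz is accepted.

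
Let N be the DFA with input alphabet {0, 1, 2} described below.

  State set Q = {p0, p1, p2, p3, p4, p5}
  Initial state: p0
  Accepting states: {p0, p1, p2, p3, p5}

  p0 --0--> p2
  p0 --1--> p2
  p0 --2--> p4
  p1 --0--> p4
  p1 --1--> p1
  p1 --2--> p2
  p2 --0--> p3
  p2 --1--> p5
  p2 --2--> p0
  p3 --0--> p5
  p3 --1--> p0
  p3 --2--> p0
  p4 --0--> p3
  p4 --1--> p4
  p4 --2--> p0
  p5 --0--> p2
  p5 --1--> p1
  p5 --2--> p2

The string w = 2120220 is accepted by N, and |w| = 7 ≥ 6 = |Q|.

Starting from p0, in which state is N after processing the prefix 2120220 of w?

p3

Run of N on the first 7 characters of w = 2 1 2 0 2 2 0:
  step 0: p0  (start)
  step 1: p4  (read 2: p0→p4)
  step 2: p4  (read 1: p4→p4)
  step 3: p0  (read 2: p4→p0)
  step 4: p2  (read 0: p0→p2)
  step 5: p0  (read 2: p2→p0)
  step 6: p4  (read 2: p0→p4)
  step 7: p3  (read 0: p4→p3)

After reading 7 characters, N is in state p3.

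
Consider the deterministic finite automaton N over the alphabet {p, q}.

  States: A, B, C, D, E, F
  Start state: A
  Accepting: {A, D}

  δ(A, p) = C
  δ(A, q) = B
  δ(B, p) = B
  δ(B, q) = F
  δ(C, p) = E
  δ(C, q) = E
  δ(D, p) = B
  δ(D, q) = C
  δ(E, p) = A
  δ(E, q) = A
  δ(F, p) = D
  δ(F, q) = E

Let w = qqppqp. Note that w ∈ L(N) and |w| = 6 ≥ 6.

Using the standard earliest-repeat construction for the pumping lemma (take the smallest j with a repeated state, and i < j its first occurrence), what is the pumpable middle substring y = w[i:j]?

qpp

Run of N on w = q q p p q p:
  step 0: A  (start)
  step 1: B  (read q: A→B)
  step 2: F  (read q: B→F)
  step 3: D  (read p: F→D)
  step 4: B  (read p: D→B)   ← first repeat (B seen earlier)
  step 5: F  (read q: B→F)
  step 6: D  (read p: F→D)

So i = 1, j = 4, giving x = w[0:1] = q, y = w[1:4] = qpp, z = w[4:6] = qp.
Check: |xy| = 4 ≤ 6 and |y| = 3 ≥ 1. Reading y takes N from B back to B, so every xyⁱz is accepted.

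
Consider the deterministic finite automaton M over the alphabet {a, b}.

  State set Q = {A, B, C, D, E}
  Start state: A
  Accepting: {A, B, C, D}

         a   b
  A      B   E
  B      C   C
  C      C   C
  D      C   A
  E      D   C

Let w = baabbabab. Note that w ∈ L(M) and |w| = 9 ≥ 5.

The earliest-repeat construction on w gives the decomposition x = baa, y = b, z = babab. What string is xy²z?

baabbbabab

xy^2z = baa·b·b·babab = baabbbabab.
Reading y = b takes M from C back to C, so after x·y·y the machine is still in C, and z then leads to the accepting state C. Hence baabbbabab ∈ L(M).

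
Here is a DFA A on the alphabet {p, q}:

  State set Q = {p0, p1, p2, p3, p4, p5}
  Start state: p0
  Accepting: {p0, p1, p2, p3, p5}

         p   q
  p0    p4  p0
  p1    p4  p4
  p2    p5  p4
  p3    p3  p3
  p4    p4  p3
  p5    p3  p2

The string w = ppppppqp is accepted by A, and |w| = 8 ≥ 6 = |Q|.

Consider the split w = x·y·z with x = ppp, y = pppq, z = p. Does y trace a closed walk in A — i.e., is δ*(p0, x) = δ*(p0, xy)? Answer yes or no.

no

State sequence: p0 -p-> p4 -p-> p4 -p-> p4 -p-> p4 -p-> p4 -p-> p4 -q-> p3

After x (step 3): p4. After xy (step 7): p3.
They differ (p4 ≠ p3), so y is not a cycle from the state after x; this split is not the one the pumping-lemma construction produces, and pumping y need not keep the string in L(A).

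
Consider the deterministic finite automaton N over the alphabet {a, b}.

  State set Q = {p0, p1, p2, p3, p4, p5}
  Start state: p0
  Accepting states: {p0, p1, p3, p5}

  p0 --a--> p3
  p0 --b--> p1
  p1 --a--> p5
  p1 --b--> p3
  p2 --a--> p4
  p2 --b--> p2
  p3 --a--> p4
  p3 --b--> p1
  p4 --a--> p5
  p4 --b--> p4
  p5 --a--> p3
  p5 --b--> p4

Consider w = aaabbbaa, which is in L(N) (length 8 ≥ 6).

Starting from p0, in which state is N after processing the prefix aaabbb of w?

Run of N on the first 6 characters of w = a a a b b b:
  step 0: p0  (start)
  step 1: p3  (read a: p0→p3)
  step 2: p4  (read a: p3→p4)
  step 3: p5  (read a: p4→p5)
  step 4: p4  (read b: p5→p4)
  step 5: p4  (read b: p4→p4)
  step 6: p4  (read b: p4→p4)

After reading 6 characters, N is in state p4.

p4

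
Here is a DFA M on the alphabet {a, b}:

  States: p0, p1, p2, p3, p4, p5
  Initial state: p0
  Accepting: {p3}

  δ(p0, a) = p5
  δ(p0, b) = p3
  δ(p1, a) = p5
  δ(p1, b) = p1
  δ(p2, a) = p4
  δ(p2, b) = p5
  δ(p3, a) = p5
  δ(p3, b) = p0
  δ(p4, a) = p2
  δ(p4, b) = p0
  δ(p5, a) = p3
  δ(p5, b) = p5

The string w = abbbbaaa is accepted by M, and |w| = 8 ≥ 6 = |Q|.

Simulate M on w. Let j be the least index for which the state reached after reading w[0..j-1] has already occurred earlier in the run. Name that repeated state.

p5

Run of M on w = a b b b b a a a:
  step 0: p0  (start)
  step 1: p5  (read a: p0→p5)
  step 2: p5  (read b: p5→p5)   ← first repeat (p5 seen earlier)
  step 3: p5  (read b: p5→p5)
  step 4: p5  (read b: p5→p5)
  step 5: p5  (read b: p5→p5)
  step 6: p3  (read a: p5→p3)
  step 7: p5  (read a: p3→p5)
  step 8: p3  (read a: p5→p3)

The earliest repeat is at step j = 2: M is in p5, which it already visited at step i = 1.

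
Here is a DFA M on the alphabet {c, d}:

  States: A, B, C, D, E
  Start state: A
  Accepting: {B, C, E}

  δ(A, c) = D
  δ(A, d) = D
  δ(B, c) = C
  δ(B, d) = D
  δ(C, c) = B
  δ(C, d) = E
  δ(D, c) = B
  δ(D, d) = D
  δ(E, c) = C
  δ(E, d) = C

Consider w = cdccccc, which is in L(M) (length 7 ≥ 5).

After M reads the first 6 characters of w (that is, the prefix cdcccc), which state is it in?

Run of M on the first 6 characters of w = c d c c c c:
  step 0: A  (start)
  step 1: D  (read c: A→D)
  step 2: D  (read d: D→D)
  step 3: B  (read c: D→B)
  step 4: C  (read c: B→C)
  step 5: B  (read c: C→B)
  step 6: C  (read c: B→C)

After reading 6 characters, M is in state C.

C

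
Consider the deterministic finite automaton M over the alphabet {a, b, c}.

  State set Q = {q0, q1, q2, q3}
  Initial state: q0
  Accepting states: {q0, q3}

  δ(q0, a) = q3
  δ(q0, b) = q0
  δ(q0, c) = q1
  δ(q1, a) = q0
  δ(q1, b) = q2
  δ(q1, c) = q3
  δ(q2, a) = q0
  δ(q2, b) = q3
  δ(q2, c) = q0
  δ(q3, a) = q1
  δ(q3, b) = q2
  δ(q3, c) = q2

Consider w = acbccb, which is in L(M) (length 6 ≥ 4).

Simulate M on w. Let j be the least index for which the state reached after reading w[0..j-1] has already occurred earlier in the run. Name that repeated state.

q3

Run of M on w = a c b c c b:
  step 0: q0  (start)
  step 1: q3  (read a: q0→q3)
  step 2: q2  (read c: q3→q2)
  step 3: q3  (read b: q2→q3)   ← first repeat (q3 seen earlier)
  step 4: q2  (read c: q3→q2)
  step 5: q0  (read c: q2→q0)
  step 6: q0  (read b: q0→q0)

The earliest repeat is at step j = 3: M is in q3, which it already visited at step i = 1.
The DFA has 4 states, so the proof of the pumping lemma guarantees a repeated state among the first 4+1 visited; the segment between the two visits is the pumpable y.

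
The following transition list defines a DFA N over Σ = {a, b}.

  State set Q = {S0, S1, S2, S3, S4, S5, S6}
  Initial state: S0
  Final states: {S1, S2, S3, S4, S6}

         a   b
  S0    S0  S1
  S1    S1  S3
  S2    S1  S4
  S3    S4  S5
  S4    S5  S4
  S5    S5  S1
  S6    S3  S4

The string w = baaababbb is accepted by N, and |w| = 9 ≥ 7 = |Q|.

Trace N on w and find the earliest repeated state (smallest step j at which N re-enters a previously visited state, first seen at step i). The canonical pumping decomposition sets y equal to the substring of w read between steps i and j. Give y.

State sequence: S0 -b-> S1 -a-> S1 -a-> S1 -a-> S1 -b-> S3 -a-> S4 -b-> S4 -b-> S4 -b-> S4
First repeat at step 2: S1 was already visited.

So i = 1, j = 2, giving x = w[0:1] = b, y = w[1:2] = a, z = w[2:9] = aababbb.
Check: |xy| = 2 ≤ 7 and |y| = 1 ≥ 1. Reading y takes N from S1 back to S1, so every xyⁱz is accepted.

a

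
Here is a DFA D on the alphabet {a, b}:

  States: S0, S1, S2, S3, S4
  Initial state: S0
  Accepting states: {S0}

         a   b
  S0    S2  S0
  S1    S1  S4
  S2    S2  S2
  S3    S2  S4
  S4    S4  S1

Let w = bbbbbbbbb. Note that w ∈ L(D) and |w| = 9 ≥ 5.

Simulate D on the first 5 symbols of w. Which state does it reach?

S0

Run of D on the first 5 characters of w = b b b b b:
  step 0: S0  (start)
  step 1: S0  (read b: S0→S0)
  step 2: S0  (read b: S0→S0)
  step 3: S0  (read b: S0→S0)
  step 4: S0  (read b: S0→S0)
  step 5: S0  (read b: S0→S0)

After reading 5 characters, D is in state S0.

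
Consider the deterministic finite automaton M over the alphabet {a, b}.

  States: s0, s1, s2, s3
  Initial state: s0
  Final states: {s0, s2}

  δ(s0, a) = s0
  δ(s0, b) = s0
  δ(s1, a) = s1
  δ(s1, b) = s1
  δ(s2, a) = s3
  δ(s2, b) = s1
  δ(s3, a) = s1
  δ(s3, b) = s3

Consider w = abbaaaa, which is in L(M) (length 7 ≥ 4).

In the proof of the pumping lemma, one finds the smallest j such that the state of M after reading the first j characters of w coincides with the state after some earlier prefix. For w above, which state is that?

s0

Run of M on w = a b b a a a a:
  step 0: s0  (start)
  step 1: s0  (read a: s0→s0)   ← first repeat (s0 seen earlier)
  step 2: s0  (read b: s0→s0)
  step 3: s0  (read b: s0→s0)
  step 4: s0  (read a: s0→s0)
  step 5: s0  (read a: s0→s0)
  step 6: s0  (read a: s0→s0)
  step 7: s0  (read a: s0→s0)

The earliest repeat is at step j = 1: M is in s0, which it already visited at step i = 0.
Since M has 4 states, any run of length ≥ 4 visits 4+1 states, so by pigeonhole some state repeats within the first 4 steps — that repeat gives the pumpable loop.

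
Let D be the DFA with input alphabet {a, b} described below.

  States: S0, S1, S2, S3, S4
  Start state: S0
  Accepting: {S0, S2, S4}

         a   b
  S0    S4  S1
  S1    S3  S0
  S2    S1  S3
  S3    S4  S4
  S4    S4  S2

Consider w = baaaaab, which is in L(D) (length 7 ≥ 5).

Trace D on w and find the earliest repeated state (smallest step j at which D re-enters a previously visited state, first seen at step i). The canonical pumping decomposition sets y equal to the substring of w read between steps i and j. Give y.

State sequence: S0 -b-> S1 -a-> S3 -a-> S4 -a-> S4 -a-> S4 -a-> S4 -b-> S2
First repeat at step 4: S4 was already visited.

So i = 3, j = 4, giving x = w[0:3] = baa, y = w[3:4] = a, z = w[4:7] = aab.
Check: |xy| = 4 ≤ 5 and |y| = 1 ≥ 1. Reading y takes D from S4 back to S4, so every xyⁱz is accepted.

a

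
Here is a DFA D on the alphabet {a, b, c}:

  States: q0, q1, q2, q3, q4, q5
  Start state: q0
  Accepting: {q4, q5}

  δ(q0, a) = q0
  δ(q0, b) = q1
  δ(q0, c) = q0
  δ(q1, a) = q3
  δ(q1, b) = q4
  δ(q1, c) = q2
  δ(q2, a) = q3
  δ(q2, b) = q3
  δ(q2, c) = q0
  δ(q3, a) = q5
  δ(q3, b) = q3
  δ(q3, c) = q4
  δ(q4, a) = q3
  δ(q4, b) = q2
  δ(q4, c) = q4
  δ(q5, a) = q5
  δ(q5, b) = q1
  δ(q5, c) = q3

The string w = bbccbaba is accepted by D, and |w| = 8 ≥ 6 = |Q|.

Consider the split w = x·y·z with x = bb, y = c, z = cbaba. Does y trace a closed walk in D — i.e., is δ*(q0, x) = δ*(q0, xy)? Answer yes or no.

yes

State sequence: q0 -b-> q1 -b-> q4 -c-> q4

After x (step 2): q4. After xy (step 3): q4.
They match, so y = c drives D around a cycle from q4 back to itself; pumping y any number of times keeps D in q4 before reading z, and xyⁱz ∈ L(D) for every i ≥ 0.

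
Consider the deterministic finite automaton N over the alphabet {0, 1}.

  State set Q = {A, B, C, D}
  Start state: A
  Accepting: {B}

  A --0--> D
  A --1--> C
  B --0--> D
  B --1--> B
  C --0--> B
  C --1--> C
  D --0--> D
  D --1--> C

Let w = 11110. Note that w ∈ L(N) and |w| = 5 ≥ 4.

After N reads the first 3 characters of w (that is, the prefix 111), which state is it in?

C

State sequence: A -1-> C -1-> C -1-> C

After reading 3 characters, N is in state C.
(This kind of state-tracing is the core of the pumping-lemma construction: with 4 states, pigeonhole forces a repeat within the first 4 steps.)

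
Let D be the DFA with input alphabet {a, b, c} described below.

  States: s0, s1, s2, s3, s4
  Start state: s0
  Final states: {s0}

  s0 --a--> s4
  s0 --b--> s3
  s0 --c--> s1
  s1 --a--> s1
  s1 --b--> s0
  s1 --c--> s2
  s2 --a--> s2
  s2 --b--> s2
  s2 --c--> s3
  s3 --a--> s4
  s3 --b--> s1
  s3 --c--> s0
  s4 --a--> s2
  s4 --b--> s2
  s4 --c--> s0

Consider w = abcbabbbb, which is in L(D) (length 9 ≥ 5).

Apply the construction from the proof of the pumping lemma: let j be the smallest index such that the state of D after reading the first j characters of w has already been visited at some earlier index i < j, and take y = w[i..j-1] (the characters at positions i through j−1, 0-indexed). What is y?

a

Run of D on w = a b c b a b b b b:
  step 0: s0  (start)
  step 1: s4  (read a: s0→s4)
  step 2: s2  (read b: s4→s2)
  step 3: s3  (read c: s2→s3)
  step 4: s1  (read b: s3→s1)
  step 5: s1  (read a: s1→s1)   ← first repeat (s1 seen earlier)
  step 6: s0  (read b: s1→s0)
  step 7: s3  (read b: s0→s3)
  step 8: s1  (read b: s3→s1)
  step 9: s0  (read b: s1→s0)

So i = 4, j = 5, giving x = w[0:4] = abcb, y = w[4:5] = a, z = w[5:9] = bbbb.
Check: |xy| = 5 ≤ 5 and |y| = 1 ≥ 1. Reading y takes D from s1 back to s1, so every xyⁱz is accepted.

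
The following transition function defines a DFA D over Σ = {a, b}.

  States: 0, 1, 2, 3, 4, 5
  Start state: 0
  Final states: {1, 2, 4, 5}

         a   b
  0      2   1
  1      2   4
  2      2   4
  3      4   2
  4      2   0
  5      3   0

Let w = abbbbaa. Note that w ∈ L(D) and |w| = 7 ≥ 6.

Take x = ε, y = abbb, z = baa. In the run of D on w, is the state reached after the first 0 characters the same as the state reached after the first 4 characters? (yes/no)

no

State sequence: 0 -a-> 2 -b-> 4 -b-> 0 -b-> 1

After x (step 0): 0. After xy (step 4): 1.
They differ (0 ≠ 1), so y is not a cycle from the state after x; this split is not the one the pumping-lemma construction produces, and pumping y need not keep the string in L(D).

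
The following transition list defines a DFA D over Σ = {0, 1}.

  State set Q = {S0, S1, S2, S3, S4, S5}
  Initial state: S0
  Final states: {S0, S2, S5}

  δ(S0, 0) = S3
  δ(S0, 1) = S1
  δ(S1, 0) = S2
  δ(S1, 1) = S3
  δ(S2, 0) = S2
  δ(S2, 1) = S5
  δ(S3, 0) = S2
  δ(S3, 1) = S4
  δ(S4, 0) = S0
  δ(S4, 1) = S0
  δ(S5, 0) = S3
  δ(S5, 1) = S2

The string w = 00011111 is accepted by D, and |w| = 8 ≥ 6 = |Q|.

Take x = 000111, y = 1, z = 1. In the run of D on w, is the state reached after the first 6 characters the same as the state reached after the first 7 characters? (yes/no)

no

Run of D on the first 7 characters of w = 0 0 0 1 1 1 1:
  step 0: S0  (start)
  step 1: S3  (read 0: S0→S3)
  step 2: S2  (read 0: S3→S2)
  step 3: S2  (read 0: S2→S2)
  step 4: S5  (read 1: S2→S5)
  step 5: S2  (read 1: S5→S2)
  step 6: S5  (read 1: S2→S5)
  step 7: S2  (read 1: S5→S2)

After x (step 6): S5. After xy (step 7): S2.
They differ (S5 ≠ S2), so y is not a cycle from the state after x; this split is not the one the pumping-lemma construction produces, and pumping y need not keep the string in L(D).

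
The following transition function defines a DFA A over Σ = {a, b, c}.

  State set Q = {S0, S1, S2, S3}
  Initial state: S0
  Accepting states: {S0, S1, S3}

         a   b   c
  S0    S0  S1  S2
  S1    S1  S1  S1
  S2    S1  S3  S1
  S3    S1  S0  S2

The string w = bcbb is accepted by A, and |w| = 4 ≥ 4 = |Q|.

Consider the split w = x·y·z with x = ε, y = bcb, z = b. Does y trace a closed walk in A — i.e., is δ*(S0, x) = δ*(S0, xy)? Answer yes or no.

no

State sequence: S0 -b-> S1 -c-> S1 -b-> S1

After x (step 0): S0. After xy (step 3): S1.
They differ (S0 ≠ S1), so y is not a cycle from the state after x; this split is not the one the pumping-lemma construction produces, and pumping y need not keep the string in L(A).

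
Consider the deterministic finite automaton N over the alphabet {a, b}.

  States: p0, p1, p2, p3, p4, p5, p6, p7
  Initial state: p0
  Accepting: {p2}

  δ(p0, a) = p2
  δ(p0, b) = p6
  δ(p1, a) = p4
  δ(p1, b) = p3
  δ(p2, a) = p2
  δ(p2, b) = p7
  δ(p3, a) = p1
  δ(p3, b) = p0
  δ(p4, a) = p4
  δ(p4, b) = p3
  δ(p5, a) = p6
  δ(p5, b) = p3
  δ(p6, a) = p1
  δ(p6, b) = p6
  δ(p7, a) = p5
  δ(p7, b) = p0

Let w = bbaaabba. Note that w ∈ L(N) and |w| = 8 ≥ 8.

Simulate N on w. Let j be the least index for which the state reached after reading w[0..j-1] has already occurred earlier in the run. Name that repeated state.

State sequence: p0 -b-> p6 -b-> p6 -a-> p1 -a-> p4 -a-> p4 -b-> p3 -b-> p0 -a-> p2
First repeat at step 2: p6 was already visited.

The earliest repeat is at step j = 2: N is in p6, which it already visited at step i = 1.

p6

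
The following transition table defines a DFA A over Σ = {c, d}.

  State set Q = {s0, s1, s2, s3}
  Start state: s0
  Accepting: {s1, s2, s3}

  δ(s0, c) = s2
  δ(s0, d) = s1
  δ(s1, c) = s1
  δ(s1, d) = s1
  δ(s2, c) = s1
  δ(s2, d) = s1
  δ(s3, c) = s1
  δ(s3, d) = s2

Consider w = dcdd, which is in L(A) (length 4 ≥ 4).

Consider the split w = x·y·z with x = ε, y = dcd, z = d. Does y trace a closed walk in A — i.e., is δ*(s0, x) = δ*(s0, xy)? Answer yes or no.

Run of A on the first 3 characters of w = d c d:
  step 0: s0  (start)
  step 1: s1  (read d: s0→s1)
  step 2: s1  (read c: s1→s1)
  step 3: s1  (read d: s1→s1)

After x (step 0): s0. After xy (step 3): s1.
They differ (s0 ≠ s1), so y is not a cycle from the state after x; this split is not the one the pumping-lemma construction produces, and pumping y need not keep the string in L(A).

no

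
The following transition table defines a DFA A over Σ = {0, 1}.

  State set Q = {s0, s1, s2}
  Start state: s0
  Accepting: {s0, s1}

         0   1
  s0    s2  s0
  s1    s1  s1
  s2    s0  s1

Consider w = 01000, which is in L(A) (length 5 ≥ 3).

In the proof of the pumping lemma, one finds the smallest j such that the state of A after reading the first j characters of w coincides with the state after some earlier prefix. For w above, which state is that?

s1

Run of A on w = 0 1 0 0 0:
  step 0: s0  (start)
  step 1: s2  (read 0: s0→s2)
  step 2: s1  (read 1: s2→s1)
  step 3: s1  (read 0: s1→s1)   ← first repeat (s1 seen earlier)
  step 4: s1  (read 0: s1→s1)
  step 5: s1  (read 0: s1→s1)

The earliest repeat is at step j = 3: A is in s1, which it already visited at step i = 2.
Since A has 3 states, any run of length ≥ 3 visits 3+1 states, so by pigeonhole some state repeats within the first 3 steps — that repeat gives the pumpable loop.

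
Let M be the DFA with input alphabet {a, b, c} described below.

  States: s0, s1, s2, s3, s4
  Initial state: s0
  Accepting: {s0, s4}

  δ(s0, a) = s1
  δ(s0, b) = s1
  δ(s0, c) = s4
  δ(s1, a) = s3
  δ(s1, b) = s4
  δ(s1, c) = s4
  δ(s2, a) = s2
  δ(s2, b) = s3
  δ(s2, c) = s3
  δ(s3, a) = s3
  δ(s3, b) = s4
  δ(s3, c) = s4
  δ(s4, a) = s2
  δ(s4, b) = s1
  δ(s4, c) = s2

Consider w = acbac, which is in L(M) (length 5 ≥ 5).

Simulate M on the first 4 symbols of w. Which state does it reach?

State sequence: s0 -a-> s1 -c-> s4 -b-> s1 -a-> s3

After reading 4 characters, M is in state s3.
(This kind of state-tracing is the core of the pumping-lemma construction: with 5 states, pigeonhole forces a repeat within the first 5 steps.)

s3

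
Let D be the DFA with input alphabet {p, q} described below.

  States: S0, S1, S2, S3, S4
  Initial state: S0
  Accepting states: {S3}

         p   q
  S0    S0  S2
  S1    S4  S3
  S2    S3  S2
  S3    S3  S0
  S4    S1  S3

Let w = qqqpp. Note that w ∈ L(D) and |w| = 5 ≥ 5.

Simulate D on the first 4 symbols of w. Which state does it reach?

S3

State sequence: S0 -q-> S2 -q-> S2 -q-> S2 -p-> S3

After reading 4 characters, D is in state S3.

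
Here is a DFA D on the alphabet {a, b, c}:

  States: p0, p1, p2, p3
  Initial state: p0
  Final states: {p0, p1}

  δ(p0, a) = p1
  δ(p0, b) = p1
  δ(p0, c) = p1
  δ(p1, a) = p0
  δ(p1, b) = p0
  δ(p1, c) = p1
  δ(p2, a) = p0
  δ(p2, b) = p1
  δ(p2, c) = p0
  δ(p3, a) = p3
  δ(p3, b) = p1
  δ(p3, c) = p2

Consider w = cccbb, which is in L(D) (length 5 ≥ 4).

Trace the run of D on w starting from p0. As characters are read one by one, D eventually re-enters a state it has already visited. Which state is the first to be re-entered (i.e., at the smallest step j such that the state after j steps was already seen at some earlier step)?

p1

Run of D on w = c c c b b:
  step 0: p0  (start)
  step 1: p1  (read c: p0→p1)
  step 2: p1  (read c: p1→p1)   ← first repeat (p1 seen earlier)
  step 3: p1  (read c: p1→p1)
  step 4: p0  (read b: p1→p0)
  step 5: p1  (read b: p0→p1)

The earliest repeat is at step j = 2: D is in p1, which it already visited at step i = 1.
The DFA has 4 states, so the proof of the pumping lemma guarantees a repeated state among the first 4+1 visited; the segment between the two visits is the pumpable y.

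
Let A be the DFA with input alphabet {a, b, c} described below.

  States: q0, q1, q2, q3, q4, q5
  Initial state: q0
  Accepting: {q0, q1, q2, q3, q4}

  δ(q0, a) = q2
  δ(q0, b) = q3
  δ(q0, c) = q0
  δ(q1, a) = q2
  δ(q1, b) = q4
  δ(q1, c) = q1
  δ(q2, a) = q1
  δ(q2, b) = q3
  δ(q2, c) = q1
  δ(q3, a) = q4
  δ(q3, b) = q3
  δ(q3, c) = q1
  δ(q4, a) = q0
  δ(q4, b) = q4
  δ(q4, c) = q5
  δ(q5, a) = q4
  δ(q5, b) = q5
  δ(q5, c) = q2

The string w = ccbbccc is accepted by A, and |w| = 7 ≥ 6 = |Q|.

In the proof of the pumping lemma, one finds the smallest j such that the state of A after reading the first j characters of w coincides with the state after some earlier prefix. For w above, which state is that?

q0

Run of A on w = c c b b c c c:
  step 0: q0  (start)
  step 1: q0  (read c: q0→q0)   ← first repeat (q0 seen earlier)
  step 2: q0  (read c: q0→q0)
  step 3: q3  (read b: q0→q3)
  step 4: q3  (read b: q3→q3)
  step 5: q1  (read c: q3→q1)
  step 6: q1  (read c: q1→q1)
  step 7: q1  (read c: q1→q1)

The earliest repeat is at step j = 1: A is in q0, which it already visited at step i = 0.
With |Q| = 6, pigeonhole forces a state repeat no later than step 6; the substring read between the first and second visits to that state can be pumped.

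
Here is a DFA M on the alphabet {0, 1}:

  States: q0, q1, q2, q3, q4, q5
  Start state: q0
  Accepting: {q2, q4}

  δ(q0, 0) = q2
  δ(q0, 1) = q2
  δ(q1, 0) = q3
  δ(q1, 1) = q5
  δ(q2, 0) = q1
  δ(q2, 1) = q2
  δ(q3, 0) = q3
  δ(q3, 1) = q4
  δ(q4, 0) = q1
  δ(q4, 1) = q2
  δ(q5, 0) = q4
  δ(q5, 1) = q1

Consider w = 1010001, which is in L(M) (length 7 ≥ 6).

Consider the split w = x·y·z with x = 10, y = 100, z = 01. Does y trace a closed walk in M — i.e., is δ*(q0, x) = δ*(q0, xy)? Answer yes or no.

State sequence: q0 -1-> q2 -0-> q1 -1-> q5 -0-> q4 -0-> q1

After x (step 2): q1. After xy (step 5): q1.
They match, so y = 100 drives M around a cycle from q1 back to itself; pumping y any number of times keeps M in q1 before reading z, and xyⁱz ∈ L(M) for every i ≥ 0.

yes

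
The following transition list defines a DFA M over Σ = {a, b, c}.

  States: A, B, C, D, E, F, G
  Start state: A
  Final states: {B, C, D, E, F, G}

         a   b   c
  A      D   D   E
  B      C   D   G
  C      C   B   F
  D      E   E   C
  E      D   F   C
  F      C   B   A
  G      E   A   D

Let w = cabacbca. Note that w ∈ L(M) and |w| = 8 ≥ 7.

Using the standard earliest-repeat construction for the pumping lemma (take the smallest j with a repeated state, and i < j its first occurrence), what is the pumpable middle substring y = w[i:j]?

Run of M on w = c a b a c b c a:
  step 0: A  (start)
  step 1: E  (read c: A→E)
  step 2: D  (read a: E→D)
  step 3: E  (read b: D→E)   ← first repeat (E seen earlier)
  step 4: D  (read a: E→D)
  step 5: C  (read c: D→C)
  step 6: B  (read b: C→B)
  step 7: G  (read c: B→G)
  step 8: E  (read a: G→E)

So i = 1, j = 3, giving x = w[0:1] = c, y = w[1:3] = ab, z = w[3:8] = acbca.
Check: |xy| = 3 ≤ 7 and |y| = 2 ≥ 1. Reading y takes M from E back to E, so every xyⁱz is accepted.
Since M has 7 states, any run of length ≥ 7 visits 7+1 states, so by pigeonhole some state repeats within the first 7 steps — that repeat gives the pumpable loop.

ab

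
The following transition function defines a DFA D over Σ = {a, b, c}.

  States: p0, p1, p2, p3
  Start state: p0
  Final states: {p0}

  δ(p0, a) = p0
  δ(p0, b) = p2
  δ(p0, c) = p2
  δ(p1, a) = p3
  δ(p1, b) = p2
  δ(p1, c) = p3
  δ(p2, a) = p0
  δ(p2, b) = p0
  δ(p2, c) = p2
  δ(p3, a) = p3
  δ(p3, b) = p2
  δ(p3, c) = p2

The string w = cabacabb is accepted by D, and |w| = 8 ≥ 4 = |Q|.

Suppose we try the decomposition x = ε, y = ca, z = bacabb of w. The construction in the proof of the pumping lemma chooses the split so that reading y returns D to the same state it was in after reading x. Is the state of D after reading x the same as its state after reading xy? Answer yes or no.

State sequence: p0 -c-> p2 -a-> p0

After x (step 0): p0. After xy (step 2): p0.
They match, so y = ca drives D around a cycle from p0 back to itself; pumping y any number of times keeps D in p0 before reading z, and xyⁱz ∈ L(D) for every i ≥ 0.

yes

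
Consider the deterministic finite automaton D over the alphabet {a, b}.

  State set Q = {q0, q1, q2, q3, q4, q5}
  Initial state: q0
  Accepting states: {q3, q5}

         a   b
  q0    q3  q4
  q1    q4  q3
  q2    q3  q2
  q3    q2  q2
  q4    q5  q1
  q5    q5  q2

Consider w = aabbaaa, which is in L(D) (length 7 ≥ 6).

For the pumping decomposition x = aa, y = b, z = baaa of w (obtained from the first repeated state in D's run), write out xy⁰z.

xy⁰z = xz = aa·baaa = aabaaa.
Reading y = b takes D from q2 back to q2, so after x the machine is still in q2, and z then leads to the accepting state q3. Hence aabaaa ∈ L(D).

aabaaa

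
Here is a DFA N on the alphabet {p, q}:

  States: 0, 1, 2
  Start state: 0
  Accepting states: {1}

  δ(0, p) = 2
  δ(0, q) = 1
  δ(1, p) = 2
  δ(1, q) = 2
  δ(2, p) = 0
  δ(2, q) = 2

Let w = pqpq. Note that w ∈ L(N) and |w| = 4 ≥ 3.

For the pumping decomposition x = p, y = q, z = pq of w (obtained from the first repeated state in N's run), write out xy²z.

xy^2z = p·q·q·pq = pqqpq.
Reading y = q takes N from 2 back to 2, so after x·y·y the machine is still in 2, and z then leads to the accepting state 1. Hence pqqpq ∈ L(N).

pqqpq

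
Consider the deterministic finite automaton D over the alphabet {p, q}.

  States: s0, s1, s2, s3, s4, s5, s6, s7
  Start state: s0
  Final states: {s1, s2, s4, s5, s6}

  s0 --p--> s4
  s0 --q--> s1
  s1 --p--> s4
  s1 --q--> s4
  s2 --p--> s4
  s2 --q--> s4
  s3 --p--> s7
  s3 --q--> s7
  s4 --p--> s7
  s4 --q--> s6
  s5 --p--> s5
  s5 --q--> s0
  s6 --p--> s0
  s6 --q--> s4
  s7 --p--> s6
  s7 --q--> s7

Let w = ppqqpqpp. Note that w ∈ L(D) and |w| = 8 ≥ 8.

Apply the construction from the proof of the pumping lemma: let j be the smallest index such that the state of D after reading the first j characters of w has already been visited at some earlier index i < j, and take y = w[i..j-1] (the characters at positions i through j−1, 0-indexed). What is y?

q

Run of D on w = p p q q p q p p:
  step 0: s0  (start)
  step 1: s4  (read p: s0→s4)
  step 2: s7  (read p: s4→s7)
  step 3: s7  (read q: s7→s7)   ← first repeat (s7 seen earlier)
  step 4: s7  (read q: s7→s7)
  step 5: s6  (read p: s7→s6)
  step 6: s4  (read q: s6→s4)
  step 7: s7  (read p: s4→s7)
  step 8: s6  (read p: s7→s6)

So i = 2, j = 3, giving x = w[0:2] = pp, y = w[2:3] = q, z = w[3:8] = qpqpp.
Check: |xy| = 3 ≤ 8 and |y| = 1 ≥ 1. Reading y takes D from s7 back to s7, so every xyⁱz is accepted.
Since D has 8 states, any run of length ≥ 8 visits 8+1 states, so by pigeonhole some state repeats within the first 8 steps — that repeat gives the pumpable loop.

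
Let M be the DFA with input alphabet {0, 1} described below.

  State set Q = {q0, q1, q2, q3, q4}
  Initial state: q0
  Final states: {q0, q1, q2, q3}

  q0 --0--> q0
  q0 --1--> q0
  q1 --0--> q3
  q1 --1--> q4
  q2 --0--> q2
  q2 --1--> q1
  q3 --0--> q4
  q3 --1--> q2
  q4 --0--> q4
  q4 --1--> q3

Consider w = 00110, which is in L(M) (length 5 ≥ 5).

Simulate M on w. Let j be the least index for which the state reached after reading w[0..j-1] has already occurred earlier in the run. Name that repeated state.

q0

Run of M on w = 0 0 1 1 0:
  step 0: q0  (start)
  step 1: q0  (read 0: q0→q0)   ← first repeat (q0 seen earlier)
  step 2: q0  (read 0: q0→q0)
  step 3: q0  (read 1: q0→q0)
  step 4: q0  (read 1: q0→q0)
  step 5: q0  (read 0: q0→q0)

The earliest repeat is at step j = 1: M is in q0, which it already visited at step i = 0.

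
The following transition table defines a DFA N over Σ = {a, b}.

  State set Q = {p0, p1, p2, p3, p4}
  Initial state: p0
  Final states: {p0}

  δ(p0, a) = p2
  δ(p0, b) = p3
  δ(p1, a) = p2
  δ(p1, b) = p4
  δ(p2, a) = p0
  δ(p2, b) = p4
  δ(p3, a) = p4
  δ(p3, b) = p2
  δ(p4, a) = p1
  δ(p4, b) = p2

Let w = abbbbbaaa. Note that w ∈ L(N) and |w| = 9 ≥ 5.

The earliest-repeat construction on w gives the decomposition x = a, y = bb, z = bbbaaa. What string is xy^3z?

abbbbbbbbbaaa

xy^3z = a·bb·bb·bb·bbbaaa = abbbbbbbbbaaa.
Reading y = bb takes N from p2 back to p2, so after x·y·y·y the machine is still in p2, and z then leads to the accepting state p0. Hence abbbbbbbbbaaa ∈ L(N).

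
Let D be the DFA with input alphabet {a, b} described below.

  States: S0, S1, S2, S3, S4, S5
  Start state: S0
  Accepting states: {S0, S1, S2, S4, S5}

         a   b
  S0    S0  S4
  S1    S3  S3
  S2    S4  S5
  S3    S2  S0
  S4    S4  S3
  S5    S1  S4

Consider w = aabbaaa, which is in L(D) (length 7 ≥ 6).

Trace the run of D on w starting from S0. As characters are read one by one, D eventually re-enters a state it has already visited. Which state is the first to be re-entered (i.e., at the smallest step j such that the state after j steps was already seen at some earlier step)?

S0

State sequence: S0 -a-> S0 -a-> S0 -b-> S4 -b-> S3 -a-> S2 -a-> S4 -a-> S4
First repeat at step 1: S0 was already visited.

The earliest repeat is at step j = 1: D is in S0, which it already visited at step i = 0.
With |Q| = 6, pigeonhole forces a state repeat no later than step 6; the substring read between the first and second visits to that state can be pumped.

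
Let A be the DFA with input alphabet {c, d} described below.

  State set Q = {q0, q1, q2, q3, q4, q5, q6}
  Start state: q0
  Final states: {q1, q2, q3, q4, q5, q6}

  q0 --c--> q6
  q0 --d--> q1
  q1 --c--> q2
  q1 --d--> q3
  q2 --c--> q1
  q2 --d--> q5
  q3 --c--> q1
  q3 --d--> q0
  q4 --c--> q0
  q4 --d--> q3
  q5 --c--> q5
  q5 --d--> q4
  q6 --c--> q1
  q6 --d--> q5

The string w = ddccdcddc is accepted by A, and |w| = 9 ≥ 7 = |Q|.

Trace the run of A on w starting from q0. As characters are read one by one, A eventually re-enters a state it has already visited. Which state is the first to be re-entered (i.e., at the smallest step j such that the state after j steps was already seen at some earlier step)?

Run of A on w = d d c c d c d d c:
  step 0: q0  (start)
  step 1: q1  (read d: q0→q1)
  step 2: q3  (read d: q1→q3)
  step 3: q1  (read c: q3→q1)   ← first repeat (q1 seen earlier)
  step 4: q2  (read c: q1→q2)
  step 5: q5  (read d: q2→q5)
  step 6: q5  (read c: q5→q5)
  step 7: q4  (read d: q5→q4)
  step 8: q3  (read d: q4→q3)
  step 9: q1  (read c: q3→q1)

The earliest repeat is at step j = 3: A is in q1, which it already visited at step i = 1.

q1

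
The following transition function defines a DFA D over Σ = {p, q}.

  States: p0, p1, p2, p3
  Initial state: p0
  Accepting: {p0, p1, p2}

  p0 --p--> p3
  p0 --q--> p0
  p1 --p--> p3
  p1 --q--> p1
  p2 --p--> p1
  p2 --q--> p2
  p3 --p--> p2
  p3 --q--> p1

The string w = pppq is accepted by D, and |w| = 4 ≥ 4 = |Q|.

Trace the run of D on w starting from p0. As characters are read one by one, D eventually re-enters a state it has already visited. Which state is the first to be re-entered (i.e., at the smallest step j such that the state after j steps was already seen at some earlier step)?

State sequence: p0 -p-> p3 -p-> p2 -p-> p1 -q-> p1
First repeat at step 4: p1 was already visited.

The earliest repeat is at step j = 4: D is in p1, which it already visited at step i = 3.
The DFA has 4 states, so the proof of the pumping lemma guarantees a repeated state among the first 4+1 visited; the segment between the two visits is the pumpable y.

p1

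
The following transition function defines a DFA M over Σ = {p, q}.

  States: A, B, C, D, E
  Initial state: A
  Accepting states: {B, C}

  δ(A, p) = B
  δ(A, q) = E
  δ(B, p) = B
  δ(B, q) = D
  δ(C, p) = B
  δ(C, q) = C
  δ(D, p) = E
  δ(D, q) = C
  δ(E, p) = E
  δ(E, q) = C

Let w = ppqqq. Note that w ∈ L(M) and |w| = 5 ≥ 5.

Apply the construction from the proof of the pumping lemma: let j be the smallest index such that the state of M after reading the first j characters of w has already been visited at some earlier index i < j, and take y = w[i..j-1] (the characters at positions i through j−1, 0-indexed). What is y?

p

Run of M on w = p p q q q:
  step 0: A  (start)
  step 1: B  (read p: A→B)
  step 2: B  (read p: B→B)   ← first repeat (B seen earlier)
  step 3: D  (read q: B→D)
  step 4: C  (read q: D→C)
  step 5: C  (read q: C→C)

So i = 1, j = 2, giving x = w[0:1] = p, y = w[1:2] = p, z = w[2:5] = qqq.
Check: |xy| = 2 ≤ 5 and |y| = 1 ≥ 1. Reading y takes M from B back to B, so every xyⁱz is accepted.
Since M has 5 states, any run of length ≥ 5 visits 5+1 states, so by pigeonhole some state repeats within the first 5 steps — that repeat gives the pumpable loop.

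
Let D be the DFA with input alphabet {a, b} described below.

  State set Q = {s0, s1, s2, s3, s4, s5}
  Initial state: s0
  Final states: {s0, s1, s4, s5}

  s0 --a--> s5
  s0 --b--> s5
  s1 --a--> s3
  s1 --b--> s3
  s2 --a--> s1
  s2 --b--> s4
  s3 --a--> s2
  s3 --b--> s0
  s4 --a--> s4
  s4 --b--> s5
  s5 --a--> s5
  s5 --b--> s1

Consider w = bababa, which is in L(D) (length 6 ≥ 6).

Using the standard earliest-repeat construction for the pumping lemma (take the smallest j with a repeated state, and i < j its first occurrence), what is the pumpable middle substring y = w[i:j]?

Run of D on w = b a b a b a:
  step 0: s0  (start)
  step 1: s5  (read b: s0→s5)
  step 2: s5  (read a: s5→s5)   ← first repeat (s5 seen earlier)
  step 3: s1  (read b: s5→s1)
  step 4: s3  (read a: s1→s3)
  step 5: s0  (read b: s3→s0)
  step 6: s5  (read a: s0→s5)

So i = 1, j = 2, giving x = w[0:1] = b, y = w[1:2] = a, z = w[2:6] = baba.
Check: |xy| = 2 ≤ 6 and |y| = 1 ≥ 1. Reading y takes D from s5 back to s5, so every xyⁱz is accepted.
Pumping length from the standard proof: p = 6 (the number of states). The repeated state found above gives |xy| = j ≤ 6 and |y| = j − i ≥ 1.

a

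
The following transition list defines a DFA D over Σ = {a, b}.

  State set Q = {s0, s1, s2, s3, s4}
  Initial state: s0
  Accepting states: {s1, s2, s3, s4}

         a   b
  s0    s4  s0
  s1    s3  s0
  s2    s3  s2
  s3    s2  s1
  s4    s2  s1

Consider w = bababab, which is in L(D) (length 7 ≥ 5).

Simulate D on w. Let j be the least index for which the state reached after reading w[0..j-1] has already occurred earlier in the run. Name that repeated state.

s0

State sequence: s0 -b-> s0 -a-> s4 -b-> s1 -a-> s3 -b-> s1 -a-> s3 -b-> s1
First repeat at step 1: s0 was already visited.

The earliest repeat is at step j = 1: D is in s0, which it already visited at step i = 0.
Since D has 5 states, any run of length ≥ 5 visits 5+1 states, so by pigeonhole some state repeats within the first 5 steps — that repeat gives the pumpable loop.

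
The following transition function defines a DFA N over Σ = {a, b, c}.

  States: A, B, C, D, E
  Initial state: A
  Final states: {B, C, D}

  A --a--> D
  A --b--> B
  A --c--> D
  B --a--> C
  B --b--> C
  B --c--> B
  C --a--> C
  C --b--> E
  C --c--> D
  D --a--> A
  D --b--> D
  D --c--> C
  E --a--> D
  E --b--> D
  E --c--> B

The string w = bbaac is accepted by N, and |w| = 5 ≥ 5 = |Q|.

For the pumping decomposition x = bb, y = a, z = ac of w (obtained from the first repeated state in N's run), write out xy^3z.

bbaaaac

xy^3z = bb·a·a·a·ac = bbaaaac.
Reading y = a takes N from C back to C, so after x·y·y·y the machine is still in C, and z then leads to the accepting state D. Hence bbaaaac ∈ L(N).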